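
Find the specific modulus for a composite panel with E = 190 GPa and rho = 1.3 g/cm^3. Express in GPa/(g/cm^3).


Specific stiffness = E/rho = 190/1.3 = 146.2 GPa/(g/cm^3)

146.2 GPa/(g/cm^3)


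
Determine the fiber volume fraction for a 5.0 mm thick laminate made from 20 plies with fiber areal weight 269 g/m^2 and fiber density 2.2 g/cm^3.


Vf = n * FAW / (rho_f * h * 1000) = 20 * 269 / (2.2 * 5.0 * 1000) = 0.4891

0.4891


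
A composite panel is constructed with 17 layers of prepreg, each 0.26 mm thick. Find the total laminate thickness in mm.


h = n * t_ply = 17 * 0.26 = 4.42 mm

4.42 mm


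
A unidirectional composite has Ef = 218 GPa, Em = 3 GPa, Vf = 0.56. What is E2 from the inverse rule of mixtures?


1/E2 = Vf/Ef + (1-Vf)/Em = 0.56/218 + 0.44/3
E2 = 6.7 GPa

6.7 GPa


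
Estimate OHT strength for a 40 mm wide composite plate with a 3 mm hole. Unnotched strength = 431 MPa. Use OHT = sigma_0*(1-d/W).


OHT = sigma_0*(1-d/W) = 431*(1-3/40) = 398.7 MPa

398.7 MPa


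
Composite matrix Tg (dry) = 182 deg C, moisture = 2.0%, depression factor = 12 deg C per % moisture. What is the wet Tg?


Tg_wet = Tg_dry - k*moisture = 182 - 12*2.0 = 158.0 deg C

158.0 deg C


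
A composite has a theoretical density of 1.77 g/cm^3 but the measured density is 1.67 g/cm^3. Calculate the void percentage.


Void% = (rho_theo - rho_actual)/rho_theo * 100 = (1.77 - 1.67)/1.77 * 100 = 5.65%

5.65%


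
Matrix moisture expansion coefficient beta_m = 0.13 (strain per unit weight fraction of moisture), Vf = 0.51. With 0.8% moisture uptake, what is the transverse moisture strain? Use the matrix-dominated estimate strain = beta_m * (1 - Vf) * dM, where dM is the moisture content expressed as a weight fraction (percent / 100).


dM = 0.8/100 = 0.008
strain = beta_m * (1-Vf) * dM = 0.13 * 0.49 * 0.008 = 0.0005096

0.0005096


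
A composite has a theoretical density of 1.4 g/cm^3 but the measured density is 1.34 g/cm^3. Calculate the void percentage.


Void% = (rho_theo - rho_actual)/rho_theo * 100 = (1.4 - 1.34)/1.4 * 100 = 4.29%

4.29%


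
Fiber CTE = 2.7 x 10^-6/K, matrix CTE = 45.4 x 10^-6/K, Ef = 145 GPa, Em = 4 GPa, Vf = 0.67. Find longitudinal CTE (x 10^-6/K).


E1 = Ef*Vf + Em*(1-Vf) = 98.47
alpha_1 = (alpha_f*Ef*Vf + alpha_m*Em*(1-Vf))/E1 = 3.27 x 10^-6/K

3.27 x 10^-6/K


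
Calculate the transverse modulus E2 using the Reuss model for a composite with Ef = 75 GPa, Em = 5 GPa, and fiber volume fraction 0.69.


1/E2 = Vf/Ef + (1-Vf)/Em = 0.69/75 + 0.31/5
E2 = 14.04 GPa

14.04 GPa


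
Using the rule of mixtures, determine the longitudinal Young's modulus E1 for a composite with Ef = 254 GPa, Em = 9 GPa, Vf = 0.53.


E1 = Ef*Vf + Em*(1-Vf) = 254*0.53 + 9*0.47 = 138.85 GPa

138.85 GPa


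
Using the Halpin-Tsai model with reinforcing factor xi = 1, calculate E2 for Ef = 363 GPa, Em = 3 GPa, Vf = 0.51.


eta = (Ef/Em - 1)/(Ef/Em + xi) = (121.0 - 1)/(121.0 + 1) = 0.9836
E2 = Em*(1+xi*eta*Vf)/(1-eta*Vf) = 9.04 GPa

9.04 GPa


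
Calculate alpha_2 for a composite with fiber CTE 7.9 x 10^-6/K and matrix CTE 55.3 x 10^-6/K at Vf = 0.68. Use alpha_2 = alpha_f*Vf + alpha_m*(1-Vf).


alpha_2 = alpha_f*Vf + alpha_m*(1-Vf) = 7.9*0.68 + 55.3*0.32 = 23.1 x 10^-6/K

23.1 x 10^-6/K


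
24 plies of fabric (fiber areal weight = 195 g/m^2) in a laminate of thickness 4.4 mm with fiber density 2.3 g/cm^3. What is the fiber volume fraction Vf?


Vf = n * FAW / (rho_f * h * 1000) = 24 * 195 / (2.3 * 4.4 * 1000) = 0.4625

0.4625


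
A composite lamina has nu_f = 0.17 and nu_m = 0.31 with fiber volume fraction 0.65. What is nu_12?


nu_12 = nu_f*Vf + nu_m*(1-Vf) = 0.17*0.65 + 0.31*0.35 = 0.219

0.219


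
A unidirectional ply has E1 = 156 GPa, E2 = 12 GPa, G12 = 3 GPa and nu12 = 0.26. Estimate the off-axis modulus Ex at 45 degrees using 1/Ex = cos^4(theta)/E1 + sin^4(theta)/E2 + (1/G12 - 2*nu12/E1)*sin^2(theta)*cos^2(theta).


cos^4(45) = 0.25, sin^4(45) = 0.25, sin^2(45)*cos^2(45) = 0.25
1/G12 - 2*nu12/E1 = 1/3 - 2*0.26/156 = 0.33 GPa^-1
1/Ex = 0.25/156 + 0.25/12 + 0.33*0.25 = 0.1049359 GPa^-1
Ex = 9.53 GPa

9.53 GPa


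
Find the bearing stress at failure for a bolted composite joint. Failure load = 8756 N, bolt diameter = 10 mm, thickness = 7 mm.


sigma_br = F/(d*h) = 8756/(10*7) = 125.1 MPa

125.1 MPa


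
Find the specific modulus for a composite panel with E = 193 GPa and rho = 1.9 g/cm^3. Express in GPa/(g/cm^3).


Specific stiffness = E/rho = 193/1.9 = 101.6 GPa/(g/cm^3)

101.6 GPa/(g/cm^3)


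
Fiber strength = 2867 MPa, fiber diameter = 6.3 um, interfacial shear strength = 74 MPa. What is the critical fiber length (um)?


Lc = sigma_f * d / (2 * tau_i) = 2867 * 6.3 / (2 * 74) = 122.0 um

122.0 um


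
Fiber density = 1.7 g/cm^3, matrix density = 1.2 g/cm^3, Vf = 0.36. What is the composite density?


rho_c = rho_f*Vf + rho_m*(1-Vf) = 1.7*0.36 + 1.2*0.64 = 1.38 g/cm^3

1.38 g/cm^3


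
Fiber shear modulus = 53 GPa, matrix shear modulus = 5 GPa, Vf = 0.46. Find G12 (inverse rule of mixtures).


1/G12 = Vf/Gf + (1-Vf)/Gm = 0.46/53 + 0.54/5
G12 = 8.57 GPa

8.57 GPa


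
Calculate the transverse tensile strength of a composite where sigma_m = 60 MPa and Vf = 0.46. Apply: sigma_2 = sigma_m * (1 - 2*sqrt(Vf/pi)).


factor = 1 - 2*sqrt(0.46/pi) = 0.2347
sigma_2 = 60 * 0.2347 = 14.08 MPa

14.08 MPa


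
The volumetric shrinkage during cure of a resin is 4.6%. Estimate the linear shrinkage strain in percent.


Linear shrinkage ≈ vol_shrink/3 = 4.6/3 = 1.533%

1.533%


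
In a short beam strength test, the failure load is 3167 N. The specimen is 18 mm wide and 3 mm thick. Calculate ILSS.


ILSS = 3F/(4bh) = 3*3167/(4*18*3) = 43.99 MPa

43.99 MPa


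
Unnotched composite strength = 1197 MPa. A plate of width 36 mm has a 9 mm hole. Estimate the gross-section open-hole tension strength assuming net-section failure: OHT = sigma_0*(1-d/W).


OHT = sigma_0*(1-d/W) = 1197*(1-9/36) = 897.8 MPa

897.8 MPa


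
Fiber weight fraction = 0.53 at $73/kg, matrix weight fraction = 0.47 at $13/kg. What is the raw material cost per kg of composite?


Cost = cost_f*Wf + cost_m*Wm = 73*0.53 + 13*0.47 = $44.8/kg

$44.8/kg


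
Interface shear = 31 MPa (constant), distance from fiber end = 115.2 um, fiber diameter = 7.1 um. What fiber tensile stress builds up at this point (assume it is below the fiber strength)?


Force balance: sigma_f * (pi*d^2/4) = tau * (pi*d) * x  ->  sigma_f = 4 * tau * x / d
sigma_f = 4 * 31 * 115.2 / 7.1 = 2011.9 MPa

2011.9 MPa


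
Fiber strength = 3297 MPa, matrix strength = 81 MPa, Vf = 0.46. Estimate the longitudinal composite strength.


sigma_1 = sigma_f*Vf + sigma_m*(1-Vf) = 3297*0.46 + 81*0.54 = 1560.4 MPa

1560.4 MPa


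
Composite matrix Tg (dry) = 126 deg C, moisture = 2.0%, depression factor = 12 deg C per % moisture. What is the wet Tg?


Tg_wet = Tg_dry - k*moisture = 126 - 12*2.0 = 102.0 deg C

102.0 deg C


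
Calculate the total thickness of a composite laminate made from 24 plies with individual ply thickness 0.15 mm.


h = n * t_ply = 24 * 0.15 = 3.6 mm

3.6 mm


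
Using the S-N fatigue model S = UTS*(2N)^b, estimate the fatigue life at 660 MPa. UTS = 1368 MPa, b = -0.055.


N = 0.5 * (S/UTS)^(1/b) = 0.5 * (660/1368)^(1/-0.055) = 284630.8946 cycles

284630.8946 cycles


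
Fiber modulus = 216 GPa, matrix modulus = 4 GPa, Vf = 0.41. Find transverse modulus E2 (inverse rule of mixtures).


1/E2 = Vf/Ef + (1-Vf)/Em = 0.41/216 + 0.59/4
E2 = 6.69 GPa

6.69 GPa


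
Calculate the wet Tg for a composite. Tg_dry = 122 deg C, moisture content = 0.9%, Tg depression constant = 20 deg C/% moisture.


Tg_wet = Tg_dry - k*moisture = 122 - 20*0.9 = 104.0 deg C

104.0 deg C


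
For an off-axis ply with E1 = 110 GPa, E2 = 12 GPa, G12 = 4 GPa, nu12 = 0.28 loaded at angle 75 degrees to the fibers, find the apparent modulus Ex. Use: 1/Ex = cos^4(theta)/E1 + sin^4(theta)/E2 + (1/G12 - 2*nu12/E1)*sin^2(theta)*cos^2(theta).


cos^4(75) = 0.004487, sin^4(75) = 0.870513, sin^2(75)*cos^2(75) = 0.0625
1/G12 - 2*nu12/E1 = 1/4 - 2*0.28/110 = 0.244909 GPa^-1
1/Ex = 0.004487/110 + 0.870513/12 + 0.244909*0.0625 = 0.0878903 GPa^-1
Ex = 11.38 GPa

11.38 GPa


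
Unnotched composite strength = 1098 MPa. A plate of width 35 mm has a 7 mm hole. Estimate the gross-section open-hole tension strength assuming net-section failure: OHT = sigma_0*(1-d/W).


OHT = sigma_0*(1-d/W) = 1098*(1-7/35) = 878.4 MPa

878.4 MPa


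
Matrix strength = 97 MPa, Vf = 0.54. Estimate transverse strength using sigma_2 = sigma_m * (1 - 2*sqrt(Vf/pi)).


factor = 1 - 2*sqrt(0.54/pi) = 0.1708
sigma_2 = 97 * 0.1708 = 16.57 MPa

16.57 MPa


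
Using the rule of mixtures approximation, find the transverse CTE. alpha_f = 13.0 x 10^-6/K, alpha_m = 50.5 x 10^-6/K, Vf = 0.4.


alpha_2 = alpha_f*Vf + alpha_m*(1-Vf) = 13.0*0.4 + 50.5*0.6 = 35.5 x 10^-6/K

35.5 x 10^-6/K


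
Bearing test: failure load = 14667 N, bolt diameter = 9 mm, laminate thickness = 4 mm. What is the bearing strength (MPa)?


sigma_br = F/(d*h) = 14667/(9*4) = 407.4 MPa

407.4 MPa


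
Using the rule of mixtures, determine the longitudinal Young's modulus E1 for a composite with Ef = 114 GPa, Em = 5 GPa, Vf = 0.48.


E1 = Ef*Vf + Em*(1-Vf) = 114*0.48 + 5*0.52 = 57.32 GPa

57.32 GPa


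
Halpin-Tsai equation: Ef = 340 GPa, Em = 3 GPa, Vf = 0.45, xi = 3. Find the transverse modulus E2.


eta = (Ef/Em - 1)/(Ef/Em + xi) = (113.3333 - 1)/(113.3333 + 3) = 0.9656
E2 = Em*(1+xi*eta*Vf)/(1-eta*Vf) = 12.22 GPa

12.22 GPa


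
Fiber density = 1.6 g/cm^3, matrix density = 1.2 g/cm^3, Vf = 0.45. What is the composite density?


rho_c = rho_f*Vf + rho_m*(1-Vf) = 1.6*0.45 + 1.2*0.55 = 1.38 g/cm^3

1.38 g/cm^3


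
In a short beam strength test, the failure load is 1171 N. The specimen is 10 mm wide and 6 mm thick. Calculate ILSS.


ILSS = 3F/(4bh) = 3*1171/(4*10*6) = 14.64 MPa

14.64 MPa


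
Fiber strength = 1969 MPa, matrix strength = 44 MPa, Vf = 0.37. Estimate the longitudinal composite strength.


sigma_1 = sigma_f*Vf + sigma_m*(1-Vf) = 1969*0.37 + 44*0.63 = 756.3 MPa

756.3 MPa


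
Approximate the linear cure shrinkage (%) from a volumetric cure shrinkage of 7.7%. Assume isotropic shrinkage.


Linear shrinkage ≈ vol_shrink/3 = 7.7/3 = 2.567%

2.567%


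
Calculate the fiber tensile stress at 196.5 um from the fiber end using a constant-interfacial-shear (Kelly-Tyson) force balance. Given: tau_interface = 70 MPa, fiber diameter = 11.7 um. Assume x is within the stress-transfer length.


Force balance: sigma_f * (pi*d^2/4) = tau * (pi*d) * x  ->  sigma_f = 4 * tau * x / d
sigma_f = 4 * 70 * 196.5 / 11.7 = 4702.6 MPa

4702.6 MPa


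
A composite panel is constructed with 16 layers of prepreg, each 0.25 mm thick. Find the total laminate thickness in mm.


h = n * t_ply = 16 * 0.25 = 4.0 mm

4.0 mm


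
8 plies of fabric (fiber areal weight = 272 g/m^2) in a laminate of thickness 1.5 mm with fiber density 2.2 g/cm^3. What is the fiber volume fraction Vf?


Vf = n * FAW / (rho_f * h * 1000) = 8 * 272 / (2.2 * 1.5 * 1000) = 0.6594

0.6594


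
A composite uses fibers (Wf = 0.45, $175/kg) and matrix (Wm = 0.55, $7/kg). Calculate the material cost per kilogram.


Cost = cost_f*Wf + cost_m*Wm = 175*0.45 + 7*0.55 = $82.6/kg

$82.6/kg


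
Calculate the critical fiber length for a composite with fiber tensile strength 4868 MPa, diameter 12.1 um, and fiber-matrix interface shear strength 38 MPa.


Lc = sigma_f * d / (2 * tau_i) = 4868 * 12.1 / (2 * 38) = 775.0 um

775.0 um


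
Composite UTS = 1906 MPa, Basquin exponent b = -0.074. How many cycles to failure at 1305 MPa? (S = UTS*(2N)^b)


N = 0.5 * (S/UTS)^(1/b) = 0.5 * (1305/1906)^(1/-0.074) = 83.5815 cycles

83.5815 cycles


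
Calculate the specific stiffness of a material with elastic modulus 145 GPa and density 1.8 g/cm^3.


Specific stiffness = E/rho = 145/1.8 = 80.6 GPa/(g/cm^3)

80.6 GPa/(g/cm^3)


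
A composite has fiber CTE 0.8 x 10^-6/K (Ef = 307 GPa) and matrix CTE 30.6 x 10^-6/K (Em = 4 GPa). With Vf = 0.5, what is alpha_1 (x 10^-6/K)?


E1 = Ef*Vf + Em*(1-Vf) = 155.5
alpha_1 = (alpha_f*Ef*Vf + alpha_m*Em*(1-Vf))/E1 = 1.18 x 10^-6/K

1.18 x 10^-6/K


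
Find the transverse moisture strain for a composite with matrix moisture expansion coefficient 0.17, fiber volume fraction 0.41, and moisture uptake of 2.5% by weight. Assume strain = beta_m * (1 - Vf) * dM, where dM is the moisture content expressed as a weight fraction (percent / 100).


dM = 2.5/100 = 0.025
strain = beta_m * (1-Vf) * dM = 0.17 * 0.59 * 0.025 = 0.0025075

0.0025075


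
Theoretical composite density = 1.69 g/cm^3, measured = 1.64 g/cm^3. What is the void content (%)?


Void% = (rho_theo - rho_actual)/rho_theo * 100 = (1.69 - 1.64)/1.69 * 100 = 2.96%

2.96%


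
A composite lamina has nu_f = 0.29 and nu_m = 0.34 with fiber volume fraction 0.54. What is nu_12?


nu_12 = nu_f*Vf + nu_m*(1-Vf) = 0.29*0.54 + 0.34*0.46 = 0.313

0.313


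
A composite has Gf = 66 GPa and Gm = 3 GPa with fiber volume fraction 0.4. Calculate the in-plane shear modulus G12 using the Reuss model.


1/G12 = Vf/Gf + (1-Vf)/Gm = 0.4/66 + 0.6/3
G12 = 4.85 GPa

4.85 GPa


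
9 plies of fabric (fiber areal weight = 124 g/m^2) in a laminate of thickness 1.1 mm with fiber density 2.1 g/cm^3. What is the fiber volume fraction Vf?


Vf = n * FAW / (rho_f * h * 1000) = 9 * 124 / (2.1 * 1.1 * 1000) = 0.4831

0.4831


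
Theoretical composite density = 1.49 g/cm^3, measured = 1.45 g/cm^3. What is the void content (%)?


Void% = (rho_theo - rho_actual)/rho_theo * 100 = (1.49 - 1.45)/1.49 * 100 = 2.68%

2.68%


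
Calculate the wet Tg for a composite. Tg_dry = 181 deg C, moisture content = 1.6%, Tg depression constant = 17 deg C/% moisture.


Tg_wet = Tg_dry - k*moisture = 181 - 17*1.6 = 153.8 deg C

153.8 deg C


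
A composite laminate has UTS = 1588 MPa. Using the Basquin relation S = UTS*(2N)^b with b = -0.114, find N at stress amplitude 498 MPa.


N = 0.5 * (S/UTS)^(1/b) = 0.5 * (498/1588)^(1/-0.114) = 13082.7619 cycles

13082.7619 cycles


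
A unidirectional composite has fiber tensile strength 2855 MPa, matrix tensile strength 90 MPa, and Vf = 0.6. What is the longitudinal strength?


sigma_1 = sigma_f*Vf + sigma_m*(1-Vf) = 2855*0.6 + 90*0.4 = 1749.0 MPa

1749.0 MPa


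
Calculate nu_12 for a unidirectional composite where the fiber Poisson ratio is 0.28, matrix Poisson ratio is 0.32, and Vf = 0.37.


nu_12 = nu_f*Vf + nu_m*(1-Vf) = 0.28*0.37 + 0.32*0.63 = 0.3052

0.3052


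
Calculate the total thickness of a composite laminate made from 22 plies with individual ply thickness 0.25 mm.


h = n * t_ply = 22 * 0.25 = 5.5 mm

5.5 mm


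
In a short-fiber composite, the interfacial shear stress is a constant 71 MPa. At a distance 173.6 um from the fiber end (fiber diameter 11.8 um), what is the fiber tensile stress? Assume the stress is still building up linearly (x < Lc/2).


Force balance: sigma_f * (pi*d^2/4) = tau * (pi*d) * x  ->  sigma_f = 4 * tau * x / d
sigma_f = 4 * 71 * 173.6 / 11.8 = 4178.2 MPa

4178.2 MPa


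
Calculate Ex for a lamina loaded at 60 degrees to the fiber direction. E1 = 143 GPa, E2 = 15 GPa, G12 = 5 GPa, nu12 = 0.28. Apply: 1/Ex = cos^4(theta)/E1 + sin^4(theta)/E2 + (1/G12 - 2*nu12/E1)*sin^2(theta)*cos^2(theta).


cos^4(60) = 0.0625, sin^4(60) = 0.5625, sin^2(60)*cos^2(60) = 0.1875
1/G12 - 2*nu12/E1 = 1/5 - 2*0.28/143 = 0.196084 GPa^-1
1/Ex = 0.0625/143 + 0.5625/15 + 0.196084*0.1875 = 0.0747028 GPa^-1
Ex = 13.39 GPa

13.39 GPa


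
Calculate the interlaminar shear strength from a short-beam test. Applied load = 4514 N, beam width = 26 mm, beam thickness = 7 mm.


ILSS = 3F/(4bh) = 3*4514/(4*26*7) = 18.6 MPa

18.6 MPa


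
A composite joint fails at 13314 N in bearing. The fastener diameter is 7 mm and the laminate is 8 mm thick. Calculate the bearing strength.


sigma_br = F/(d*h) = 13314/(7*8) = 237.8 MPa

237.8 MPa


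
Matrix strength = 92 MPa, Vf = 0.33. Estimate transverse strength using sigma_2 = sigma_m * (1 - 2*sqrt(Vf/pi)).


factor = 1 - 2*sqrt(0.33/pi) = 0.3518
sigma_2 = 92 * 0.3518 = 32.37 MPa

32.37 MPa


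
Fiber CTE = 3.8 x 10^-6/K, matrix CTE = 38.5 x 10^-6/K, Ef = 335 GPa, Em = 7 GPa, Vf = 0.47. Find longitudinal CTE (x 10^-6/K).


E1 = Ef*Vf + Em*(1-Vf) = 161.16
alpha_1 = (alpha_f*Ef*Vf + alpha_m*Em*(1-Vf))/E1 = 4.6 x 10^-6/K

4.6 x 10^-6/K


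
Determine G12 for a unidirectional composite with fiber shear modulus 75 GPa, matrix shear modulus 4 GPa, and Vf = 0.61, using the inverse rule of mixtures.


1/G12 = Vf/Gf + (1-Vf)/Gm = 0.61/75 + 0.39/4
G12 = 9.47 GPa

9.47 GPa


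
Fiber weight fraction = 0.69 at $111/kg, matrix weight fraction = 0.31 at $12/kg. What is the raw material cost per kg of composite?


Cost = cost_f*Wf + cost_m*Wm = 111*0.69 + 12*0.31 = $80.31/kg

$80.31/kg


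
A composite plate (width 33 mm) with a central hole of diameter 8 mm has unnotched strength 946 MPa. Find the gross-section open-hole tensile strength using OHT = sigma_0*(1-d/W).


OHT = sigma_0*(1-d/W) = 946*(1-8/33) = 716.7 MPa

716.7 MPa


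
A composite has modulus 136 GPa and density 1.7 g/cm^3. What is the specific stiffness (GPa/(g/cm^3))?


Specific stiffness = E/rho = 136/1.7 = 80.0 GPa/(g/cm^3)

80.0 GPa/(g/cm^3)


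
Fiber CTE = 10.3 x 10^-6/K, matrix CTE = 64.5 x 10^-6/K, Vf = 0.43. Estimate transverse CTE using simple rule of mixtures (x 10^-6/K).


alpha_2 = alpha_f*Vf + alpha_m*(1-Vf) = 10.3*0.43 + 64.5*0.57 = 41.2 x 10^-6/K

41.2 x 10^-6/K


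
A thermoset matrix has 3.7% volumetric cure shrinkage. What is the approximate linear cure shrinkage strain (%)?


Linear shrinkage ≈ vol_shrink/3 = 3.7/3 = 1.233%

1.233%


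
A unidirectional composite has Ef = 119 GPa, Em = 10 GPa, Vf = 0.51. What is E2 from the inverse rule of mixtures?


1/E2 = Vf/Ef + (1-Vf)/Em = 0.51/119 + 0.49/10
E2 = 18.77 GPa

18.77 GPa


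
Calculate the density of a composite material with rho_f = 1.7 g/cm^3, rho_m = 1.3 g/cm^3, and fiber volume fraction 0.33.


rho_c = rho_f*Vf + rho_m*(1-Vf) = 1.7*0.33 + 1.3*0.67 = 1.432 g/cm^3

1.432 g/cm^3


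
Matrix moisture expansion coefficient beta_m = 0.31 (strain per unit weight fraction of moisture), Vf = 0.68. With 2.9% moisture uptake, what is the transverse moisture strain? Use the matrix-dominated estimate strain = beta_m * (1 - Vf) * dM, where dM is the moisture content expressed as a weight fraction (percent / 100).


dM = 2.9/100 = 0.029
strain = beta_m * (1-Vf) * dM = 0.31 * 0.32 * 0.029 = 0.0028768

0.0028768


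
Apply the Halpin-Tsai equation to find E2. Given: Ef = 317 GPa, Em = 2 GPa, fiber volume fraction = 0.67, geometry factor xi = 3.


eta = (Ef/Em - 1)/(Ef/Em + xi) = (158.5 - 1)/(158.5 + 3) = 0.9752
E2 = Em*(1+xi*eta*Vf)/(1-eta*Vf) = 17.08 GPa

17.08 GPa


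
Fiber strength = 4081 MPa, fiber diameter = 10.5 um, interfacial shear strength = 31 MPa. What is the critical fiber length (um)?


Lc = sigma_f * d / (2 * tau_i) = 4081 * 10.5 / (2 * 31) = 691.1 um

691.1 um


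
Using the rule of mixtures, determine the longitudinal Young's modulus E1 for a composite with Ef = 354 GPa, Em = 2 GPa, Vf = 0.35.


E1 = Ef*Vf + Em*(1-Vf) = 354*0.35 + 2*0.65 = 125.2 GPa

125.2 GPa


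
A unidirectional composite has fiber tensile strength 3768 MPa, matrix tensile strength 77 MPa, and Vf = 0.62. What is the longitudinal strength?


sigma_1 = sigma_f*Vf + sigma_m*(1-Vf) = 3768*0.62 + 77*0.38 = 2365.4 MPa

2365.4 MPa


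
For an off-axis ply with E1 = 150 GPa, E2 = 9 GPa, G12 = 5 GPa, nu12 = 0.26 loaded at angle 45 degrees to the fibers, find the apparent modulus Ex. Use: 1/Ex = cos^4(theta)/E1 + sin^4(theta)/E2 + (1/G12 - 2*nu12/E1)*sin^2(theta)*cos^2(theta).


cos^4(45) = 0.25, sin^4(45) = 0.25, sin^2(45)*cos^2(45) = 0.25
1/G12 - 2*nu12/E1 = 1/5 - 2*0.26/150 = 0.196533 GPa^-1
1/Ex = 0.25/150 + 0.25/9 + 0.196533*0.25 = 0.0785778 GPa^-1
Ex = 12.73 GPa

12.73 GPa


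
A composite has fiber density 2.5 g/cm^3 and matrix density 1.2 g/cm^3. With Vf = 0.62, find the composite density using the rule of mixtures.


rho_c = rho_f*Vf + rho_m*(1-Vf) = 2.5*0.62 + 1.2*0.38 = 2.006 g/cm^3

2.006 g/cm^3


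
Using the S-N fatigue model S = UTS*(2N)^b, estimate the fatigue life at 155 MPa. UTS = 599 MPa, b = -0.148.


N = 0.5 * (S/UTS)^(1/b) = 0.5 * (155/599)^(1/-0.148) = 4632.6443 cycles

4632.6443 cycles


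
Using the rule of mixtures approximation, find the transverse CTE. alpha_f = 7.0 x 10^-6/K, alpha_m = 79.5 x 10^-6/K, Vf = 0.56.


alpha_2 = alpha_f*Vf + alpha_m*(1-Vf) = 7.0*0.56 + 79.5*0.44 = 38.9 x 10^-6/K

38.9 x 10^-6/K


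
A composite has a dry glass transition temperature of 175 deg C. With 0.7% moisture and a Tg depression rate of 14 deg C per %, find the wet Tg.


Tg_wet = Tg_dry - k*moisture = 175 - 14*0.7 = 165.2 deg C

165.2 deg C


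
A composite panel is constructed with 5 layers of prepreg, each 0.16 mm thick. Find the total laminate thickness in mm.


h = n * t_ply = 5 * 0.16 = 0.8 mm

0.8 mm


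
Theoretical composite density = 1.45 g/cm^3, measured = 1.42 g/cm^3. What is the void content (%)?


Void% = (rho_theo - rho_actual)/rho_theo * 100 = (1.45 - 1.42)/1.45 * 100 = 2.07%

2.07%


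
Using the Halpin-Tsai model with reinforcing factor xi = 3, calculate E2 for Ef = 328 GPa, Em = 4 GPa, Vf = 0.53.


eta = (Ef/Em - 1)/(Ef/Em + xi) = (82.0 - 1)/(82.0 + 3) = 0.9529
E2 = Em*(1+xi*eta*Vf)/(1-eta*Vf) = 20.33 GPa

20.33 GPa


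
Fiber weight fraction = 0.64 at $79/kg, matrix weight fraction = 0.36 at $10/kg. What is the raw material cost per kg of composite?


Cost = cost_f*Wf + cost_m*Wm = 79*0.64 + 10*0.36 = $54.16/kg

$54.16/kg


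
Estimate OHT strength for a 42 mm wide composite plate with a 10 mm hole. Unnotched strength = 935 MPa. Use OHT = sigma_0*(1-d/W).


OHT = sigma_0*(1-d/W) = 935*(1-10/42) = 712.4 MPa

712.4 MPa


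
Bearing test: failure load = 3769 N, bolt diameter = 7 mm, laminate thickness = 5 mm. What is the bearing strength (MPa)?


sigma_br = F/(d*h) = 3769/(7*5) = 107.7 MPa

107.7 MPa


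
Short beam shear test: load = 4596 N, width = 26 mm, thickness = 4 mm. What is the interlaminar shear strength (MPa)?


ILSS = 3F/(4bh) = 3*4596/(4*26*4) = 33.14 MPa

33.14 MPa


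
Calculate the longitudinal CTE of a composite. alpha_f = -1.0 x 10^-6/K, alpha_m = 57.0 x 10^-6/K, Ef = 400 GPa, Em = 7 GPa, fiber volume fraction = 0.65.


E1 = Ef*Vf + Em*(1-Vf) = 262.45
alpha_1 = (alpha_f*Ef*Vf + alpha_m*Em*(1-Vf))/E1 = -0.46 x 10^-6/K

-0.46 x 10^-6/K


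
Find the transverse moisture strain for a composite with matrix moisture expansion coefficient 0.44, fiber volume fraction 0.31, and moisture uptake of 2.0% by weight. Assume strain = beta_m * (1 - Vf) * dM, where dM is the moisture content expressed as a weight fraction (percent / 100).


dM = 2.0/100 = 0.02
strain = beta_m * (1-Vf) * dM = 0.44 * 0.69 * 0.02 = 0.006072

0.006072


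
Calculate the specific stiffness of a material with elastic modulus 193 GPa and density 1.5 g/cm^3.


Specific stiffness = E/rho = 193/1.5 = 128.7 GPa/(g/cm^3)

128.7 GPa/(g/cm^3)


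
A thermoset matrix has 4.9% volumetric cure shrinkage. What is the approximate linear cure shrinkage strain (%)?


Linear shrinkage ≈ vol_shrink/3 = 4.9/3 = 1.633%

1.633%


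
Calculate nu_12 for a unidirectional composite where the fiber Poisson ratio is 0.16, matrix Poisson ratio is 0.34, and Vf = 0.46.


nu_12 = nu_f*Vf + nu_m*(1-Vf) = 0.16*0.46 + 0.34*0.54 = 0.2572

0.2572


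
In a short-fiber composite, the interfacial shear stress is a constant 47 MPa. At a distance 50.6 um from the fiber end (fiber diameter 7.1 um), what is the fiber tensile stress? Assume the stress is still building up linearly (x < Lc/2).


Force balance: sigma_f * (pi*d^2/4) = tau * (pi*d) * x  ->  sigma_f = 4 * tau * x / d
sigma_f = 4 * 47 * 50.6 / 7.1 = 1339.8 MPa

1339.8 MPa


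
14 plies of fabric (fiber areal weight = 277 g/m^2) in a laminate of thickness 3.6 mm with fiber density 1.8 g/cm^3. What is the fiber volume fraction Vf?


Vf = n * FAW / (rho_f * h * 1000) = 14 * 277 / (1.8 * 3.6 * 1000) = 0.5985

0.5985


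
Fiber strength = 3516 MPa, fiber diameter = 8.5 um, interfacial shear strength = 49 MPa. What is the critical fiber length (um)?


Lc = sigma_f * d / (2 * tau_i) = 3516 * 8.5 / (2 * 49) = 305.0 um

305.0 um


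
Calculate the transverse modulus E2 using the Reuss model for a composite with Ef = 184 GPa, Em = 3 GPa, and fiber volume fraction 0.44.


1/E2 = Vf/Ef + (1-Vf)/Em = 0.44/184 + 0.56/3
E2 = 5.29 GPa

5.29 GPa


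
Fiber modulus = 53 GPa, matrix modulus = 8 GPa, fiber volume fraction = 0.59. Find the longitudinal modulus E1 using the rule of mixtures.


E1 = Ef*Vf + Em*(1-Vf) = 53*0.59 + 8*0.41 = 34.55 GPa

34.55 GPa


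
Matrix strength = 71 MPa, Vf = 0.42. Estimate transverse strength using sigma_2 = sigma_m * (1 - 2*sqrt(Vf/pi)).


factor = 1 - 2*sqrt(0.42/pi) = 0.2687
sigma_2 = 71 * 0.2687 = 19.08 MPa

19.08 MPa


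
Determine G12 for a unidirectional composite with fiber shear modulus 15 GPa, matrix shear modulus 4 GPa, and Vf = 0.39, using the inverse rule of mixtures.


1/G12 = Vf/Gf + (1-Vf)/Gm = 0.39/15 + 0.61/4
G12 = 5.6 GPa

5.6 GPa


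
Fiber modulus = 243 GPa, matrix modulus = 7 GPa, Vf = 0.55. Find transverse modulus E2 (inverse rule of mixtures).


1/E2 = Vf/Ef + (1-Vf)/Em = 0.55/243 + 0.45/7
E2 = 15.03 GPa

15.03 GPa


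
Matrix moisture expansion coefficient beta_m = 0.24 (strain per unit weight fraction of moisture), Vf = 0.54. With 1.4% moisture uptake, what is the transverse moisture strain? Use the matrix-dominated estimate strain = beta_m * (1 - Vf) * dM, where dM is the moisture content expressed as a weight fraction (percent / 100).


dM = 1.4/100 = 0.014
strain = beta_m * (1-Vf) * dM = 0.24 * 0.46 * 0.014 = 0.0015456

0.0015456


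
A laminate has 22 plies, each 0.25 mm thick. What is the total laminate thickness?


h = n * t_ply = 22 * 0.25 = 5.5 mm

5.5 mm


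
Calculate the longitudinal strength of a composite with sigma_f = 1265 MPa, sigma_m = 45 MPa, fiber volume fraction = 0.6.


sigma_1 = sigma_f*Vf + sigma_m*(1-Vf) = 1265*0.6 + 45*0.4 = 777.0 MPa

777.0 MPa


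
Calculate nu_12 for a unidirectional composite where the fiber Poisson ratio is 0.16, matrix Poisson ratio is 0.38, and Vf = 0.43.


nu_12 = nu_f*Vf + nu_m*(1-Vf) = 0.16*0.43 + 0.38*0.57 = 0.2854

0.2854


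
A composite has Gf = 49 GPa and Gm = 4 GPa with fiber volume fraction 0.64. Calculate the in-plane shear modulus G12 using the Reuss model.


1/G12 = Vf/Gf + (1-Vf)/Gm = 0.64/49 + 0.36/4
G12 = 9.7 GPa

9.7 GPa


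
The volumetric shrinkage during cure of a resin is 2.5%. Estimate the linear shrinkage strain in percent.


Linear shrinkage ≈ vol_shrink/3 = 2.5/3 = 0.833%

0.833%


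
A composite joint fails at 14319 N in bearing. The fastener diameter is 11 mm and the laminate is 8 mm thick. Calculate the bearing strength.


sigma_br = F/(d*h) = 14319/(11*8) = 162.7 MPa

162.7 MPa


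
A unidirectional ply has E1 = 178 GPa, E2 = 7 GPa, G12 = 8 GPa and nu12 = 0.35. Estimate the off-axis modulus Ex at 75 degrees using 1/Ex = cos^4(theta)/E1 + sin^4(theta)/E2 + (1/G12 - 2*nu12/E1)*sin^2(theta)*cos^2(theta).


cos^4(75) = 0.004487, sin^4(75) = 0.870513, sin^2(75)*cos^2(75) = 0.0625
1/G12 - 2*nu12/E1 = 1/8 - 2*0.35/178 = 0.121067 GPa^-1
1/Ex = 0.004487/178 + 0.870513/7 + 0.121067*0.0625 = 0.1319509 GPa^-1
Ex = 7.58 GPa

7.58 GPa


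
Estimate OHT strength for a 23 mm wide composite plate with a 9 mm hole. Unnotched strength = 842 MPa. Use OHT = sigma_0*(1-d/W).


OHT = sigma_0*(1-d/W) = 842*(1-9/23) = 512.5 MPa

512.5 MPa


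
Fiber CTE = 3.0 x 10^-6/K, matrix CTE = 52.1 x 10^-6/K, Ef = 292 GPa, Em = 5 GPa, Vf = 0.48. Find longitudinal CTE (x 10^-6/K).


E1 = Ef*Vf + Em*(1-Vf) = 142.76
alpha_1 = (alpha_f*Ef*Vf + alpha_m*Em*(1-Vf))/E1 = 3.89 x 10^-6/K

3.89 x 10^-6/K


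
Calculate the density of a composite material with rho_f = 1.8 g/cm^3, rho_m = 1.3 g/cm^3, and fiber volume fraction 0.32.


rho_c = rho_f*Vf + rho_m*(1-Vf) = 1.8*0.32 + 1.3*0.68 = 1.46 g/cm^3

1.46 g/cm^3


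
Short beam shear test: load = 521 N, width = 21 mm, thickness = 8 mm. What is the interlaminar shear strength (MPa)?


ILSS = 3F/(4bh) = 3*521/(4*21*8) = 2.33 MPa

2.33 MPa


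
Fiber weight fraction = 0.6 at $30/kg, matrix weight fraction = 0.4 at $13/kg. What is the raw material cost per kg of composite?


Cost = cost_f*Wf + cost_m*Wm = 30*0.6 + 13*0.4 = $23.2/kg

$23.2/kg


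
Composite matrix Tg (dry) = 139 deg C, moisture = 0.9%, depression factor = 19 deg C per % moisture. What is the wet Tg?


Tg_wet = Tg_dry - k*moisture = 139 - 19*0.9 = 121.9 deg C

121.9 deg C


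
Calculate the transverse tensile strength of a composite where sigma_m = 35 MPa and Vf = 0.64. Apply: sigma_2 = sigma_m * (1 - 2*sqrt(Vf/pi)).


factor = 1 - 2*sqrt(0.64/pi) = 0.0973
sigma_2 = 35 * 0.0973 = 3.41 MPa

3.41 MPa


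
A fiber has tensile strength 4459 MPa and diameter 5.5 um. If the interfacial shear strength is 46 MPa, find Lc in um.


Lc = sigma_f * d / (2 * tau_i) = 4459 * 5.5 / (2 * 46) = 266.6 um

266.6 um


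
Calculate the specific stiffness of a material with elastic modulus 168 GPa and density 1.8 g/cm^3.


Specific stiffness = E/rho = 168/1.8 = 93.3 GPa/(g/cm^3)

93.3 GPa/(g/cm^3)


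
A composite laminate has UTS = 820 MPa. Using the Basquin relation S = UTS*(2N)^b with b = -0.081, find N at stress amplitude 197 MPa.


N = 0.5 * (S/UTS)^(1/b) = 0.5 * (197/820)^(1/-0.081) = 2.2143e+07 cycles

2.2143e+07 cycles


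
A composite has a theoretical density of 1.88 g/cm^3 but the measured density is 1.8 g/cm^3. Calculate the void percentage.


Void% = (rho_theo - rho_actual)/rho_theo * 100 = (1.88 - 1.8)/1.88 * 100 = 4.26%

4.26%


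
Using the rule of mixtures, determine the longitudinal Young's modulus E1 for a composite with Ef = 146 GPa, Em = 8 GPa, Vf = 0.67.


E1 = Ef*Vf + Em*(1-Vf) = 146*0.67 + 8*0.33 = 100.46 GPa

100.46 GPa


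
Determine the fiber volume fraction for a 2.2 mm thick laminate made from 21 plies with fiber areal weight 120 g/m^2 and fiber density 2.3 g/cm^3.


Vf = n * FAW / (rho_f * h * 1000) = 21 * 120 / (2.3 * 2.2 * 1000) = 0.498

0.498


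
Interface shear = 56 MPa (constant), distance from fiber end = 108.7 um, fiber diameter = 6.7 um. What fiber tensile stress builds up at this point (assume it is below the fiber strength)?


Force balance: sigma_f * (pi*d^2/4) = tau * (pi*d) * x  ->  sigma_f = 4 * tau * x / d
sigma_f = 4 * 56 * 108.7 / 6.7 = 3634.1 MPa

3634.1 MPa


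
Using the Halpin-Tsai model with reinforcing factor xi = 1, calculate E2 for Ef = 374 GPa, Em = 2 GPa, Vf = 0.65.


eta = (Ef/Em - 1)/(Ef/Em + xi) = (187.0 - 1)/(187.0 + 1) = 0.9894
E2 = Em*(1+xi*eta*Vf)/(1-eta*Vf) = 9.21 GPa

9.21 GPa


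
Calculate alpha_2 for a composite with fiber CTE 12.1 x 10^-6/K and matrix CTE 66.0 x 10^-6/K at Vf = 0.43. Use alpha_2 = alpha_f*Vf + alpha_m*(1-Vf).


alpha_2 = alpha_f*Vf + alpha_m*(1-Vf) = 12.1*0.43 + 66.0*0.57 = 42.8 x 10^-6/K

42.8 x 10^-6/K


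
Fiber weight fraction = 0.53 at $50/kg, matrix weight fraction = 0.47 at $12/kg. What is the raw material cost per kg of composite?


Cost = cost_f*Wf + cost_m*Wm = 50*0.53 + 12*0.47 = $32.14/kg

$32.14/kg


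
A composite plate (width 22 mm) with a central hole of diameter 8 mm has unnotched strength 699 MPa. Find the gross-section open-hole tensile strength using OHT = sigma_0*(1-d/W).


OHT = sigma_0*(1-d/W) = 699*(1-8/22) = 444.8 MPa

444.8 MPa


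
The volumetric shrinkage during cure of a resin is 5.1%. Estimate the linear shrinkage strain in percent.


Linear shrinkage ≈ vol_shrink/3 = 5.1/3 = 1.7%

1.7%


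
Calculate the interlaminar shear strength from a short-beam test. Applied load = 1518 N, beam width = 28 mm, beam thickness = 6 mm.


ILSS = 3F/(4bh) = 3*1518/(4*28*6) = 6.78 MPa

6.78 MPa


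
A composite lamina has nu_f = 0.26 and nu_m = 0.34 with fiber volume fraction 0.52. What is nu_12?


nu_12 = nu_f*Vf + nu_m*(1-Vf) = 0.26*0.52 + 0.34*0.48 = 0.2984

0.2984


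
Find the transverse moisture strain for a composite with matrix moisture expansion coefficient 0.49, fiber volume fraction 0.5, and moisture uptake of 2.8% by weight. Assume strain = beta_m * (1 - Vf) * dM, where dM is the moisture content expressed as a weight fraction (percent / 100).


dM = 2.8/100 = 0.028
strain = beta_m * (1-Vf) * dM = 0.49 * 0.5 * 0.028 = 0.00686

0.00686


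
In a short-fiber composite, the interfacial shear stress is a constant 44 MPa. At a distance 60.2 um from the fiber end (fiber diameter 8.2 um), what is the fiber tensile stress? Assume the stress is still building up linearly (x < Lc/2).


Force balance: sigma_f * (pi*d^2/4) = tau * (pi*d) * x  ->  sigma_f = 4 * tau * x / d
sigma_f = 4 * 44 * 60.2 / 8.2 = 1292.1 MPa

1292.1 MPa


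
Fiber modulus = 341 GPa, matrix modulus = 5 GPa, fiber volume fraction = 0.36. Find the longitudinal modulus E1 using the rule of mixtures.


E1 = Ef*Vf + Em*(1-Vf) = 341*0.36 + 5*0.64 = 125.96 GPa

125.96 GPa


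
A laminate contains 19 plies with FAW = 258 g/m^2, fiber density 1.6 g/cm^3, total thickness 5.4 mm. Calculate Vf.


Vf = n * FAW / (rho_f * h * 1000) = 19 * 258 / (1.6 * 5.4 * 1000) = 0.5674

0.5674


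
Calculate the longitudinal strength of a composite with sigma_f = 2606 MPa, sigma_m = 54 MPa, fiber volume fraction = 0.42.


sigma_1 = sigma_f*Vf + sigma_m*(1-Vf) = 2606*0.42 + 54*0.58 = 1125.8 MPa

1125.8 MPa


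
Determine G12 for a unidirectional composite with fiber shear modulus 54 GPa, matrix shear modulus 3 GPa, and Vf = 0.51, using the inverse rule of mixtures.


1/G12 = Vf/Gf + (1-Vf)/Gm = 0.51/54 + 0.49/3
G12 = 5.79 GPa

5.79 GPa


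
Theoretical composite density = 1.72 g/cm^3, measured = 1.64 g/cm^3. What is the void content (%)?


Void% = (rho_theo - rho_actual)/rho_theo * 100 = (1.72 - 1.64)/1.72 * 100 = 4.65%

4.65%


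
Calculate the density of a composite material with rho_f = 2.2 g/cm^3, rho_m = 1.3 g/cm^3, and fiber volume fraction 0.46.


rho_c = rho_f*Vf + rho_m*(1-Vf) = 2.2*0.46 + 1.3*0.54 = 1.714 g/cm^3

1.714 g/cm^3


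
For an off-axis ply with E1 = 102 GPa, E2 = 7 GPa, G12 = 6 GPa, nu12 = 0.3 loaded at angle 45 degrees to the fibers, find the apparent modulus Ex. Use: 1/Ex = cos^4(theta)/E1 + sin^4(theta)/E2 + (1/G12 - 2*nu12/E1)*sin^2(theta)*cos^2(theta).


cos^4(45) = 0.25, sin^4(45) = 0.25, sin^2(45)*cos^2(45) = 0.25
1/G12 - 2*nu12/E1 = 1/6 - 2*0.3/102 = 0.160784 GPa^-1
1/Ex = 0.25/102 + 0.25/7 + 0.160784*0.25 = 0.0783613 GPa^-1
Ex = 12.76 GPa

12.76 GPa


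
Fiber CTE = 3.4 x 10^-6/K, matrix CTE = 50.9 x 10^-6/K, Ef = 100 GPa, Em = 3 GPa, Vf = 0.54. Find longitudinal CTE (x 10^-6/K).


E1 = Ef*Vf + Em*(1-Vf) = 55.38
alpha_1 = (alpha_f*Ef*Vf + alpha_m*Em*(1-Vf))/E1 = 4.58 x 10^-6/K

4.58 x 10^-6/K


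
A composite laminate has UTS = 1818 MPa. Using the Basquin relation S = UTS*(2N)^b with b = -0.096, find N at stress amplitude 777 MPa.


N = 0.5 * (S/UTS)^(1/b) = 0.5 * (777/1818)^(1/-0.096) = 3503.6493 cycles

3503.6493 cycles


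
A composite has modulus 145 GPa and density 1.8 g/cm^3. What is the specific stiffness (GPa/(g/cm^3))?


Specific stiffness = E/rho = 145/1.8 = 80.6 GPa/(g/cm^3)

80.6 GPa/(g/cm^3)


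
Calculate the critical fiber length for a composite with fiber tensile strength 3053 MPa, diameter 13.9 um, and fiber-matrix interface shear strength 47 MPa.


Lc = sigma_f * d / (2 * tau_i) = 3053 * 13.9 / (2 * 47) = 451.5 um

451.5 um


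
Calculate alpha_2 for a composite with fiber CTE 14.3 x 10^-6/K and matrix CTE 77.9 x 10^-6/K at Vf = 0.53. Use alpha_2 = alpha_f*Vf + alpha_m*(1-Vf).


alpha_2 = alpha_f*Vf + alpha_m*(1-Vf) = 14.3*0.53 + 77.9*0.47 = 44.2 x 10^-6/K

44.2 x 10^-6/K


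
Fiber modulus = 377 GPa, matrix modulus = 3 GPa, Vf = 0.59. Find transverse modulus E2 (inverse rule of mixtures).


1/E2 = Vf/Ef + (1-Vf)/Em = 0.59/377 + 0.41/3
E2 = 7.23 GPa

7.23 GPa


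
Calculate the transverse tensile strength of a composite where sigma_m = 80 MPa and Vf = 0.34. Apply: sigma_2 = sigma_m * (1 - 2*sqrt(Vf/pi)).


factor = 1 - 2*sqrt(0.34/pi) = 0.342
sigma_2 = 80 * 0.342 = 27.36 MPa

27.36 MPa


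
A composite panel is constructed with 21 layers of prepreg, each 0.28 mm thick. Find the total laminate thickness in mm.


h = n * t_ply = 21 * 0.28 = 5.88 mm

5.88 mm


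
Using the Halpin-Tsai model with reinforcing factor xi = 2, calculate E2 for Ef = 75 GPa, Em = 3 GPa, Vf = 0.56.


eta = (Ef/Em - 1)/(Ef/Em + xi) = (25.0 - 1)/(25.0 + 2) = 0.8889
E2 = Em*(1+xi*eta*Vf)/(1-eta*Vf) = 11.92 GPa

11.92 GPa


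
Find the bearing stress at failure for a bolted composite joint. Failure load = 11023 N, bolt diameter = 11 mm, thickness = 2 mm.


sigma_br = F/(d*h) = 11023/(11*2) = 501.0 MPa

501.0 MPa


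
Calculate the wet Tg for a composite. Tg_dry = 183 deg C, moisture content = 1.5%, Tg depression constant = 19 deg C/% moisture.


Tg_wet = Tg_dry - k*moisture = 183 - 19*1.5 = 154.5 deg C

154.5 deg C


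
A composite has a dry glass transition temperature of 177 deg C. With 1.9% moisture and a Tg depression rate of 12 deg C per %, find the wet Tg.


Tg_wet = Tg_dry - k*moisture = 177 - 12*1.9 = 154.2 deg C

154.2 deg C


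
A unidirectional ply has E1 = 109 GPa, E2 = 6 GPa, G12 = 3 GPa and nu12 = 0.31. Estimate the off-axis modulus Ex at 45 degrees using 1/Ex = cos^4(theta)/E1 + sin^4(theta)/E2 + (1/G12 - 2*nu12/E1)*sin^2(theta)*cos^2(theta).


cos^4(45) = 0.25, sin^4(45) = 0.25, sin^2(45)*cos^2(45) = 0.25
1/G12 - 2*nu12/E1 = 1/3 - 2*0.31/109 = 0.327645 GPa^-1
1/Ex = 0.25/109 + 0.25/6 + 0.327645*0.25 = 0.1258716 GPa^-1
Ex = 7.94 GPa

7.94 GPa


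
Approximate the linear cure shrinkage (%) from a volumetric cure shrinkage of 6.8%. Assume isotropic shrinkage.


Linear shrinkage ≈ vol_shrink/3 = 6.8/3 = 2.267%

2.267%


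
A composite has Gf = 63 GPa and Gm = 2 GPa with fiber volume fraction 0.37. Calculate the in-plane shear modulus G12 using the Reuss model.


1/G12 = Vf/Gf + (1-Vf)/Gm = 0.37/63 + 0.63/2
G12 = 3.12 GPa

3.12 GPa


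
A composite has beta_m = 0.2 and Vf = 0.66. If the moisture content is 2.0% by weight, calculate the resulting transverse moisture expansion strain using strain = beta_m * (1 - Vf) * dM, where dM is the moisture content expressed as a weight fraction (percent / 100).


dM = 2.0/100 = 0.02
strain = beta_m * (1-Vf) * dM = 0.2 * 0.34 * 0.02 = 0.00136

0.00136


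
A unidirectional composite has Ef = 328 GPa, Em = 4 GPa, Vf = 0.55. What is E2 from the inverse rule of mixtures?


1/E2 = Vf/Ef + (1-Vf)/Em = 0.55/328 + 0.45/4
E2 = 8.76 GPa

8.76 GPa


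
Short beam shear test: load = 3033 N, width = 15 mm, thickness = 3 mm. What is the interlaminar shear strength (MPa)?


ILSS = 3F/(4bh) = 3*3033/(4*15*3) = 50.55 MPa

50.55 MPa


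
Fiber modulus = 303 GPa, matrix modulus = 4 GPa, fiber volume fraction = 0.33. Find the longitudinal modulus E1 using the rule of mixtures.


E1 = Ef*Vf + Em*(1-Vf) = 303*0.33 + 4*0.67 = 102.67 GPa

102.67 GPa


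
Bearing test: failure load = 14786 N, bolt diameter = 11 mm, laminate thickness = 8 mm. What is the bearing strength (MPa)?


sigma_br = F/(d*h) = 14786/(11*8) = 168.0 MPa

168.0 MPa


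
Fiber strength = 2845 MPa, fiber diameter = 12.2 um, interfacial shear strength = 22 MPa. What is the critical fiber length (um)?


Lc = sigma_f * d / (2 * tau_i) = 2845 * 12.2 / (2 * 22) = 788.8 um

788.8 um
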